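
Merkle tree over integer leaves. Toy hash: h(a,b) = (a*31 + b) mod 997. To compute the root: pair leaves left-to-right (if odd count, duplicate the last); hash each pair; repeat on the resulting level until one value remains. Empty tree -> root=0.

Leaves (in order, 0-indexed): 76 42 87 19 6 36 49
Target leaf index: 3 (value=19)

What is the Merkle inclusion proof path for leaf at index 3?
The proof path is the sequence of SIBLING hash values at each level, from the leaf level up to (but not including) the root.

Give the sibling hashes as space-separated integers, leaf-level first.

Answer: 87 404 474

Derivation:
L0 (leaves): [76, 42, 87, 19, 6, 36, 49], target index=3
L1: h(76,42)=(76*31+42)%997=404 [pair 0] h(87,19)=(87*31+19)%997=722 [pair 1] h(6,36)=(6*31+36)%997=222 [pair 2] h(49,49)=(49*31+49)%997=571 [pair 3] -> [404, 722, 222, 571]
  Sibling for proof at L0: 87
L2: h(404,722)=(404*31+722)%997=285 [pair 0] h(222,571)=(222*31+571)%997=474 [pair 1] -> [285, 474]
  Sibling for proof at L1: 404
L3: h(285,474)=(285*31+474)%997=336 [pair 0] -> [336]
  Sibling for proof at L2: 474
Root: 336
Proof path (sibling hashes from leaf to root): [87, 404, 474]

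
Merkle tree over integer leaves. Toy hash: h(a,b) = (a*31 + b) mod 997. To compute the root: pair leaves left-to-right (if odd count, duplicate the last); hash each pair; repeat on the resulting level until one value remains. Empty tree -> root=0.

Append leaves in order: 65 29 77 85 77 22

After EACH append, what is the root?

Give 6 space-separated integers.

Answer: 65 50 26 34 142 376

Derivation:
After append 65 (leaves=[65]):
  L0: [65]
  root=65
After append 29 (leaves=[65, 29]):
  L0: [65, 29]
  L1: h(65,29)=(65*31+29)%997=50 -> [50]
  root=50
After append 77 (leaves=[65, 29, 77]):
  L0: [65, 29, 77]
  L1: h(65,29)=(65*31+29)%997=50 h(77,77)=(77*31+77)%997=470 -> [50, 470]
  L2: h(50,470)=(50*31+470)%997=26 -> [26]
  root=26
After append 85 (leaves=[65, 29, 77, 85]):
  L0: [65, 29, 77, 85]
  L1: h(65,29)=(65*31+29)%997=50 h(77,85)=(77*31+85)%997=478 -> [50, 478]
  L2: h(50,478)=(50*31+478)%997=34 -> [34]
  root=34
After append 77 (leaves=[65, 29, 77, 85, 77]):
  L0: [65, 29, 77, 85, 77]
  L1: h(65,29)=(65*31+29)%997=50 h(77,85)=(77*31+85)%997=478 h(77,77)=(77*31+77)%997=470 -> [50, 478, 470]
  L2: h(50,478)=(50*31+478)%997=34 h(470,470)=(470*31+470)%997=85 -> [34, 85]
  L3: h(34,85)=(34*31+85)%997=142 -> [142]
  root=142
After append 22 (leaves=[65, 29, 77, 85, 77, 22]):
  L0: [65, 29, 77, 85, 77, 22]
  L1: h(65,29)=(65*31+29)%997=50 h(77,85)=(77*31+85)%997=478 h(77,22)=(77*31+22)%997=415 -> [50, 478, 415]
  L2: h(50,478)=(50*31+478)%997=34 h(415,415)=(415*31+415)%997=319 -> [34, 319]
  L3: h(34,319)=(34*31+319)%997=376 -> [376]
  root=376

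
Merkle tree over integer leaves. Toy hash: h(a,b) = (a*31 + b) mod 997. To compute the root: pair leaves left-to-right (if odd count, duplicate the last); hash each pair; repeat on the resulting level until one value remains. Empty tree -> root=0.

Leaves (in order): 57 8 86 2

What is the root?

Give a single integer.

L0: [57, 8, 86, 2]
L1: h(57,8)=(57*31+8)%997=778 h(86,2)=(86*31+2)%997=674 -> [778, 674]
L2: h(778,674)=(778*31+674)%997=864 -> [864]

Answer: 864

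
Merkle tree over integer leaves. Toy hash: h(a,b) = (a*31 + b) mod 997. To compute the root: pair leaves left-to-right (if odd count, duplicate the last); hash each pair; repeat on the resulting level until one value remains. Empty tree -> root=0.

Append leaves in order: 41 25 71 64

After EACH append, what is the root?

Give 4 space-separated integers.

Answer: 41 299 574 567

Derivation:
After append 41 (leaves=[41]):
  L0: [41]
  root=41
After append 25 (leaves=[41, 25]):
  L0: [41, 25]
  L1: h(41,25)=(41*31+25)%997=299 -> [299]
  root=299
After append 71 (leaves=[41, 25, 71]):
  L0: [41, 25, 71]
  L1: h(41,25)=(41*31+25)%997=299 h(71,71)=(71*31+71)%997=278 -> [299, 278]
  L2: h(299,278)=(299*31+278)%997=574 -> [574]
  root=574
After append 64 (leaves=[41, 25, 71, 64]):
  L0: [41, 25, 71, 64]
  L1: h(41,25)=(41*31+25)%997=299 h(71,64)=(71*31+64)%997=271 -> [299, 271]
  L2: h(299,271)=(299*31+271)%997=567 -> [567]
  root=567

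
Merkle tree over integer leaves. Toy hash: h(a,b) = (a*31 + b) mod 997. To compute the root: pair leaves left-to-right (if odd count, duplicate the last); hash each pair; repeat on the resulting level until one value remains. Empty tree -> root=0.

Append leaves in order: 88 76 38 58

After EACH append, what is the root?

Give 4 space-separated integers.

After append 88 (leaves=[88]):
  L0: [88]
  root=88
After append 76 (leaves=[88, 76]):
  L0: [88, 76]
  L1: h(88,76)=(88*31+76)%997=810 -> [810]
  root=810
After append 38 (leaves=[88, 76, 38]):
  L0: [88, 76, 38]
  L1: h(88,76)=(88*31+76)%997=810 h(38,38)=(38*31+38)%997=219 -> [810, 219]
  L2: h(810,219)=(810*31+219)%997=404 -> [404]
  root=404
After append 58 (leaves=[88, 76, 38, 58]):
  L0: [88, 76, 38, 58]
  L1: h(88,76)=(88*31+76)%997=810 h(38,58)=(38*31+58)%997=239 -> [810, 239]
  L2: h(810,239)=(810*31+239)%997=424 -> [424]
  root=424

Answer: 88 810 404 424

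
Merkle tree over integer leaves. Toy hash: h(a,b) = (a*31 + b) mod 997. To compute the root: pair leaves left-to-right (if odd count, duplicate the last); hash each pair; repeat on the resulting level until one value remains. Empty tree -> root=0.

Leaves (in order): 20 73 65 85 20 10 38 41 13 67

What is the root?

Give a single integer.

Answer: 339

Derivation:
L0: [20, 73, 65, 85, 20, 10, 38, 41, 13, 67]
L1: h(20,73)=(20*31+73)%997=693 h(65,85)=(65*31+85)%997=106 h(20,10)=(20*31+10)%997=630 h(38,41)=(38*31+41)%997=222 h(13,67)=(13*31+67)%997=470 -> [693, 106, 630, 222, 470]
L2: h(693,106)=(693*31+106)%997=652 h(630,222)=(630*31+222)%997=809 h(470,470)=(470*31+470)%997=85 -> [652, 809, 85]
L3: h(652,809)=(652*31+809)%997=84 h(85,85)=(85*31+85)%997=726 -> [84, 726]
L4: h(84,726)=(84*31+726)%997=339 -> [339]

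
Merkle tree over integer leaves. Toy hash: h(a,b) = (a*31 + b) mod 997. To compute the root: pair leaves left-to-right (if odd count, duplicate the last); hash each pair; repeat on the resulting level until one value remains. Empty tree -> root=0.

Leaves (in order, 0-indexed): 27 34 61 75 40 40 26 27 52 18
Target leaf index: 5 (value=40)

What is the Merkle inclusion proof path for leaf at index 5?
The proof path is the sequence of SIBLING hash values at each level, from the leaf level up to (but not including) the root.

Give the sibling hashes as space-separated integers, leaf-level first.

L0 (leaves): [27, 34, 61, 75, 40, 40, 26, 27, 52, 18], target index=5
L1: h(27,34)=(27*31+34)%997=871 [pair 0] h(61,75)=(61*31+75)%997=969 [pair 1] h(40,40)=(40*31+40)%997=283 [pair 2] h(26,27)=(26*31+27)%997=833 [pair 3] h(52,18)=(52*31+18)%997=633 [pair 4] -> [871, 969, 283, 833, 633]
  Sibling for proof at L0: 40
L2: h(871,969)=(871*31+969)%997=54 [pair 0] h(283,833)=(283*31+833)%997=633 [pair 1] h(633,633)=(633*31+633)%997=316 [pair 2] -> [54, 633, 316]
  Sibling for proof at L1: 833
L3: h(54,633)=(54*31+633)%997=313 [pair 0] h(316,316)=(316*31+316)%997=142 [pair 1] -> [313, 142]
  Sibling for proof at L2: 54
L4: h(313,142)=(313*31+142)%997=872 [pair 0] -> [872]
  Sibling for proof at L3: 142
Root: 872
Proof path (sibling hashes from leaf to root): [40, 833, 54, 142]

Answer: 40 833 54 142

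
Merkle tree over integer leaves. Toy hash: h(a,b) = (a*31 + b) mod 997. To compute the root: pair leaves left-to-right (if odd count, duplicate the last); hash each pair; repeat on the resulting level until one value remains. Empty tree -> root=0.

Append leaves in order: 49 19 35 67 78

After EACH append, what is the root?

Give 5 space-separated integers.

After append 49 (leaves=[49]):
  L0: [49]
  root=49
After append 19 (leaves=[49, 19]):
  L0: [49, 19]
  L1: h(49,19)=(49*31+19)%997=541 -> [541]
  root=541
After append 35 (leaves=[49, 19, 35]):
  L0: [49, 19, 35]
  L1: h(49,19)=(49*31+19)%997=541 h(35,35)=(35*31+35)%997=123 -> [541, 123]
  L2: h(541,123)=(541*31+123)%997=942 -> [942]
  root=942
After append 67 (leaves=[49, 19, 35, 67]):
  L0: [49, 19, 35, 67]
  L1: h(49,19)=(49*31+19)%997=541 h(35,67)=(35*31+67)%997=155 -> [541, 155]
  L2: h(541,155)=(541*31+155)%997=974 -> [974]
  root=974
After append 78 (leaves=[49, 19, 35, 67, 78]):
  L0: [49, 19, 35, 67, 78]
  L1: h(49,19)=(49*31+19)%997=541 h(35,67)=(35*31+67)%997=155 h(78,78)=(78*31+78)%997=502 -> [541, 155, 502]
  L2: h(541,155)=(541*31+155)%997=974 h(502,502)=(502*31+502)%997=112 -> [974, 112]
  L3: h(974,112)=(974*31+112)%997=396 -> [396]
  root=396

Answer: 49 541 942 974 396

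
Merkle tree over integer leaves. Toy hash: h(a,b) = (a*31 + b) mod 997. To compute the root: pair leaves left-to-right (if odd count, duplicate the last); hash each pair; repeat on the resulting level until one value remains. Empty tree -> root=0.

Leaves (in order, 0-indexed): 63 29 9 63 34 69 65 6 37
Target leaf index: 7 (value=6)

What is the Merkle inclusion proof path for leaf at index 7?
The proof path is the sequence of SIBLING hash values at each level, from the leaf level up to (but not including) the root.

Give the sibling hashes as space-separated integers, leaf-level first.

Answer: 65 126 967 64

Derivation:
L0 (leaves): [63, 29, 9, 63, 34, 69, 65, 6, 37], target index=7
L1: h(63,29)=(63*31+29)%997=985 [pair 0] h(9,63)=(9*31+63)%997=342 [pair 1] h(34,69)=(34*31+69)%997=126 [pair 2] h(65,6)=(65*31+6)%997=27 [pair 3] h(37,37)=(37*31+37)%997=187 [pair 4] -> [985, 342, 126, 27, 187]
  Sibling for proof at L0: 65
L2: h(985,342)=(985*31+342)%997=967 [pair 0] h(126,27)=(126*31+27)%997=942 [pair 1] h(187,187)=(187*31+187)%997=2 [pair 2] -> [967, 942, 2]
  Sibling for proof at L1: 126
L3: h(967,942)=(967*31+942)%997=12 [pair 0] h(2,2)=(2*31+2)%997=64 [pair 1] -> [12, 64]
  Sibling for proof at L2: 967
L4: h(12,64)=(12*31+64)%997=436 [pair 0] -> [436]
  Sibling for proof at L3: 64
Root: 436
Proof path (sibling hashes from leaf to root): [65, 126, 967, 64]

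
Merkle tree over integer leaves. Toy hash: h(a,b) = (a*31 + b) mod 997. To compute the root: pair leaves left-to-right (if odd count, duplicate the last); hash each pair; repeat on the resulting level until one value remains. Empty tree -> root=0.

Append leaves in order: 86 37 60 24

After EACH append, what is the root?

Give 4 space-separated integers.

Answer: 86 709 968 932

Derivation:
After append 86 (leaves=[86]):
  L0: [86]
  root=86
After append 37 (leaves=[86, 37]):
  L0: [86, 37]
  L1: h(86,37)=(86*31+37)%997=709 -> [709]
  root=709
After append 60 (leaves=[86, 37, 60]):
  L0: [86, 37, 60]
  L1: h(86,37)=(86*31+37)%997=709 h(60,60)=(60*31+60)%997=923 -> [709, 923]
  L2: h(709,923)=(709*31+923)%997=968 -> [968]
  root=968
After append 24 (leaves=[86, 37, 60, 24]):
  L0: [86, 37, 60, 24]
  L1: h(86,37)=(86*31+37)%997=709 h(60,24)=(60*31+24)%997=887 -> [709, 887]
  L2: h(709,887)=(709*31+887)%997=932 -> [932]
  root=932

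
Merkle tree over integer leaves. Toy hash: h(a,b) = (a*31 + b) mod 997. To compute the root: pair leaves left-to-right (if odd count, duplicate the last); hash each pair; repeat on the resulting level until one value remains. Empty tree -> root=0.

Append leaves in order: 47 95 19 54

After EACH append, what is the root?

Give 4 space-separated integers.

After append 47 (leaves=[47]):
  L0: [47]
  root=47
After append 95 (leaves=[47, 95]):
  L0: [47, 95]
  L1: h(47,95)=(47*31+95)%997=555 -> [555]
  root=555
After append 19 (leaves=[47, 95, 19]):
  L0: [47, 95, 19]
  L1: h(47,95)=(47*31+95)%997=555 h(19,19)=(19*31+19)%997=608 -> [555, 608]
  L2: h(555,608)=(555*31+608)%997=864 -> [864]
  root=864
After append 54 (leaves=[47, 95, 19, 54]):
  L0: [47, 95, 19, 54]
  L1: h(47,95)=(47*31+95)%997=555 h(19,54)=(19*31+54)%997=643 -> [555, 643]
  L2: h(555,643)=(555*31+643)%997=899 -> [899]
  root=899

Answer: 47 555 864 899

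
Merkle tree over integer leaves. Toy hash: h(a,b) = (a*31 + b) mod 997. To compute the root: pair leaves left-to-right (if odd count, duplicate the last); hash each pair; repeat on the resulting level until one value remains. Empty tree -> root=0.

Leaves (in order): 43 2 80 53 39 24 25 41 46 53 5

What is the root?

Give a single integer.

Answer: 761

Derivation:
L0: [43, 2, 80, 53, 39, 24, 25, 41, 46, 53, 5]
L1: h(43,2)=(43*31+2)%997=338 h(80,53)=(80*31+53)%997=539 h(39,24)=(39*31+24)%997=236 h(25,41)=(25*31+41)%997=816 h(46,53)=(46*31+53)%997=482 h(5,5)=(5*31+5)%997=160 -> [338, 539, 236, 816, 482, 160]
L2: h(338,539)=(338*31+539)%997=50 h(236,816)=(236*31+816)%997=156 h(482,160)=(482*31+160)%997=147 -> [50, 156, 147]
L3: h(50,156)=(50*31+156)%997=709 h(147,147)=(147*31+147)%997=716 -> [709, 716]
L4: h(709,716)=(709*31+716)%997=761 -> [761]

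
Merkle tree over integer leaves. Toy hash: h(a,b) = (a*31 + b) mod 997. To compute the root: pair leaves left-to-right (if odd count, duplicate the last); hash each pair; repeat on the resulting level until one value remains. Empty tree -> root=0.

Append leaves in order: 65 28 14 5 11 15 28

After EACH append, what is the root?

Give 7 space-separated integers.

Answer: 65 49 970 961 178 306 846

Derivation:
After append 65 (leaves=[65]):
  L0: [65]
  root=65
After append 28 (leaves=[65, 28]):
  L0: [65, 28]
  L1: h(65,28)=(65*31+28)%997=49 -> [49]
  root=49
After append 14 (leaves=[65, 28, 14]):
  L0: [65, 28, 14]
  L1: h(65,28)=(65*31+28)%997=49 h(14,14)=(14*31+14)%997=448 -> [49, 448]
  L2: h(49,448)=(49*31+448)%997=970 -> [970]
  root=970
After append 5 (leaves=[65, 28, 14, 5]):
  L0: [65, 28, 14, 5]
  L1: h(65,28)=(65*31+28)%997=49 h(14,5)=(14*31+5)%997=439 -> [49, 439]
  L2: h(49,439)=(49*31+439)%997=961 -> [961]
  root=961
After append 11 (leaves=[65, 28, 14, 5, 11]):
  L0: [65, 28, 14, 5, 11]
  L1: h(65,28)=(65*31+28)%997=49 h(14,5)=(14*31+5)%997=439 h(11,11)=(11*31+11)%997=352 -> [49, 439, 352]
  L2: h(49,439)=(49*31+439)%997=961 h(352,352)=(352*31+352)%997=297 -> [961, 297]
  L3: h(961,297)=(961*31+297)%997=178 -> [178]
  root=178
After append 15 (leaves=[65, 28, 14, 5, 11, 15]):
  L0: [65, 28, 14, 5, 11, 15]
  L1: h(65,28)=(65*31+28)%997=49 h(14,5)=(14*31+5)%997=439 h(11,15)=(11*31+15)%997=356 -> [49, 439, 356]
  L2: h(49,439)=(49*31+439)%997=961 h(356,356)=(356*31+356)%997=425 -> [961, 425]
  L3: h(961,425)=(961*31+425)%997=306 -> [306]
  root=306
After append 28 (leaves=[65, 28, 14, 5, 11, 15, 28]):
  L0: [65, 28, 14, 5, 11, 15, 28]
  L1: h(65,28)=(65*31+28)%997=49 h(14,5)=(14*31+5)%997=439 h(11,15)=(11*31+15)%997=356 h(28,28)=(28*31+28)%997=896 -> [49, 439, 356, 896]
  L2: h(49,439)=(49*31+439)%997=961 h(356,896)=(356*31+896)%997=965 -> [961, 965]
  L3: h(961,965)=(961*31+965)%997=846 -> [846]
  root=846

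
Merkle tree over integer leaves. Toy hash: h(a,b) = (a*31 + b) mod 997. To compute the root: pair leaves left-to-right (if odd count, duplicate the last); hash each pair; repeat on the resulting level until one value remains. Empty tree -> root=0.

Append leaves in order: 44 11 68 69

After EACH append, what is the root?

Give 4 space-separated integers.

After append 44 (leaves=[44]):
  L0: [44]
  root=44
After append 11 (leaves=[44, 11]):
  L0: [44, 11]
  L1: h(44,11)=(44*31+11)%997=378 -> [378]
  root=378
After append 68 (leaves=[44, 11, 68]):
  L0: [44, 11, 68]
  L1: h(44,11)=(44*31+11)%997=378 h(68,68)=(68*31+68)%997=182 -> [378, 182]
  L2: h(378,182)=(378*31+182)%997=933 -> [933]
  root=933
After append 69 (leaves=[44, 11, 68, 69]):
  L0: [44, 11, 68, 69]
  L1: h(44,11)=(44*31+11)%997=378 h(68,69)=(68*31+69)%997=183 -> [378, 183]
  L2: h(378,183)=(378*31+183)%997=934 -> [934]
  root=934

Answer: 44 378 933 934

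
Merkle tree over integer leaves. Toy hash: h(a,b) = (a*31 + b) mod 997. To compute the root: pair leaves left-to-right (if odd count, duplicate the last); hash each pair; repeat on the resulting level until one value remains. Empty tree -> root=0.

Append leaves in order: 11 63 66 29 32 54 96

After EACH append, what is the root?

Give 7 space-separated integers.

Answer: 11 404 678 641 795 502 534

Derivation:
After append 11 (leaves=[11]):
  L0: [11]
  root=11
After append 63 (leaves=[11, 63]):
  L0: [11, 63]
  L1: h(11,63)=(11*31+63)%997=404 -> [404]
  root=404
After append 66 (leaves=[11, 63, 66]):
  L0: [11, 63, 66]
  L1: h(11,63)=(11*31+63)%997=404 h(66,66)=(66*31+66)%997=118 -> [404, 118]
  L2: h(404,118)=(404*31+118)%997=678 -> [678]
  root=678
After append 29 (leaves=[11, 63, 66, 29]):
  L0: [11, 63, 66, 29]
  L1: h(11,63)=(11*31+63)%997=404 h(66,29)=(66*31+29)%997=81 -> [404, 81]
  L2: h(404,81)=(404*31+81)%997=641 -> [641]
  root=641
After append 32 (leaves=[11, 63, 66, 29, 32]):
  L0: [11, 63, 66, 29, 32]
  L1: h(11,63)=(11*31+63)%997=404 h(66,29)=(66*31+29)%997=81 h(32,32)=(32*31+32)%997=27 -> [404, 81, 27]
  L2: h(404,81)=(404*31+81)%997=641 h(27,27)=(27*31+27)%997=864 -> [641, 864]
  L3: h(641,864)=(641*31+864)%997=795 -> [795]
  root=795
After append 54 (leaves=[11, 63, 66, 29, 32, 54]):
  L0: [11, 63, 66, 29, 32, 54]
  L1: h(11,63)=(11*31+63)%997=404 h(66,29)=(66*31+29)%997=81 h(32,54)=(32*31+54)%997=49 -> [404, 81, 49]
  L2: h(404,81)=(404*31+81)%997=641 h(49,49)=(49*31+49)%997=571 -> [641, 571]
  L3: h(641,571)=(641*31+571)%997=502 -> [502]
  root=502
After append 96 (leaves=[11, 63, 66, 29, 32, 54, 96]):
  L0: [11, 63, 66, 29, 32, 54, 96]
  L1: h(11,63)=(11*31+63)%997=404 h(66,29)=(66*31+29)%997=81 h(32,54)=(32*31+54)%997=49 h(96,96)=(96*31+96)%997=81 -> [404, 81, 49, 81]
  L2: h(404,81)=(404*31+81)%997=641 h(49,81)=(49*31+81)%997=603 -> [641, 603]
  L3: h(641,603)=(641*31+603)%997=534 -> [534]
  root=534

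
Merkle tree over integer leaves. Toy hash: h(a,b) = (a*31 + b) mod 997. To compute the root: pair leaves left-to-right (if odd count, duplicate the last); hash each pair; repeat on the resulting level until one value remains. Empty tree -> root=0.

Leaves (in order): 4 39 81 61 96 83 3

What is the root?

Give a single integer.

Answer: 296

Derivation:
L0: [4, 39, 81, 61, 96, 83, 3]
L1: h(4,39)=(4*31+39)%997=163 h(81,61)=(81*31+61)%997=578 h(96,83)=(96*31+83)%997=68 h(3,3)=(3*31+3)%997=96 -> [163, 578, 68, 96]
L2: h(163,578)=(163*31+578)%997=646 h(68,96)=(68*31+96)%997=210 -> [646, 210]
L3: h(646,210)=(646*31+210)%997=296 -> [296]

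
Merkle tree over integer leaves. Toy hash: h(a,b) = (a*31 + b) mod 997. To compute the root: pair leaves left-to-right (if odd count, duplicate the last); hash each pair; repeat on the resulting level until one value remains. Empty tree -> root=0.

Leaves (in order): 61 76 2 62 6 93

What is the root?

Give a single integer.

Answer: 783

Derivation:
L0: [61, 76, 2, 62, 6, 93]
L1: h(61,76)=(61*31+76)%997=970 h(2,62)=(2*31+62)%997=124 h(6,93)=(6*31+93)%997=279 -> [970, 124, 279]
L2: h(970,124)=(970*31+124)%997=284 h(279,279)=(279*31+279)%997=952 -> [284, 952]
L3: h(284,952)=(284*31+952)%997=783 -> [783]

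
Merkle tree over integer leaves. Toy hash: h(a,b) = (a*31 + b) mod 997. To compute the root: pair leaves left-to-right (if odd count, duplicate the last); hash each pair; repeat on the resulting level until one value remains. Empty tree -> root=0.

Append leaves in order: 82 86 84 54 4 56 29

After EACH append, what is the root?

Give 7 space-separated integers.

After append 82 (leaves=[82]):
  L0: [82]
  root=82
After append 86 (leaves=[82, 86]):
  L0: [82, 86]
  L1: h(82,86)=(82*31+86)%997=634 -> [634]
  root=634
After append 84 (leaves=[82, 86, 84]):
  L0: [82, 86, 84]
  L1: h(82,86)=(82*31+86)%997=634 h(84,84)=(84*31+84)%997=694 -> [634, 694]
  L2: h(634,694)=(634*31+694)%997=408 -> [408]
  root=408
After append 54 (leaves=[82, 86, 84, 54]):
  L0: [82, 86, 84, 54]
  L1: h(82,86)=(82*31+86)%997=634 h(84,54)=(84*31+54)%997=664 -> [634, 664]
  L2: h(634,664)=(634*31+664)%997=378 -> [378]
  root=378
After append 4 (leaves=[82, 86, 84, 54, 4]):
  L0: [82, 86, 84, 54, 4]
  L1: h(82,86)=(82*31+86)%997=634 h(84,54)=(84*31+54)%997=664 h(4,4)=(4*31+4)%997=128 -> [634, 664, 128]
  L2: h(634,664)=(634*31+664)%997=378 h(128,128)=(128*31+128)%997=108 -> [378, 108]
  L3: h(378,108)=(378*31+108)%997=859 -> [859]
  root=859
After append 56 (leaves=[82, 86, 84, 54, 4, 56]):
  L0: [82, 86, 84, 54, 4, 56]
  L1: h(82,86)=(82*31+86)%997=634 h(84,54)=(84*31+54)%997=664 h(4,56)=(4*31+56)%997=180 -> [634, 664, 180]
  L2: h(634,664)=(634*31+664)%997=378 h(180,180)=(180*31+180)%997=775 -> [378, 775]
  L3: h(378,775)=(378*31+775)%997=529 -> [529]
  root=529
After append 29 (leaves=[82, 86, 84, 54, 4, 56, 29]):
  L0: [82, 86, 84, 54, 4, 56, 29]
  L1: h(82,86)=(82*31+86)%997=634 h(84,54)=(84*31+54)%997=664 h(4,56)=(4*31+56)%997=180 h(29,29)=(29*31+29)%997=928 -> [634, 664, 180, 928]
  L2: h(634,664)=(634*31+664)%997=378 h(180,928)=(180*31+928)%997=526 -> [378, 526]
  L3: h(378,526)=(378*31+526)%997=280 -> [280]
  root=280

Answer: 82 634 408 378 859 529 280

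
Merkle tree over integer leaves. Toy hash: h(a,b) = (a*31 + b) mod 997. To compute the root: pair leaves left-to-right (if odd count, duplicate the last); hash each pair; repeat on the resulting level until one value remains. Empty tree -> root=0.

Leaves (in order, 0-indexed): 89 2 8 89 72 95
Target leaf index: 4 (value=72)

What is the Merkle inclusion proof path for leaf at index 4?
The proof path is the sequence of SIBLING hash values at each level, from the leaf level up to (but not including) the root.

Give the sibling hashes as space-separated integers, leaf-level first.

L0 (leaves): [89, 2, 8, 89, 72, 95], target index=4
L1: h(89,2)=(89*31+2)%997=767 [pair 0] h(8,89)=(8*31+89)%997=337 [pair 1] h(72,95)=(72*31+95)%997=333 [pair 2] -> [767, 337, 333]
  Sibling for proof at L0: 95
L2: h(767,337)=(767*31+337)%997=186 [pair 0] h(333,333)=(333*31+333)%997=686 [pair 1] -> [186, 686]
  Sibling for proof at L1: 333
L3: h(186,686)=(186*31+686)%997=470 [pair 0] -> [470]
  Sibling for proof at L2: 186
Root: 470
Proof path (sibling hashes from leaf to root): [95, 333, 186]

Answer: 95 333 186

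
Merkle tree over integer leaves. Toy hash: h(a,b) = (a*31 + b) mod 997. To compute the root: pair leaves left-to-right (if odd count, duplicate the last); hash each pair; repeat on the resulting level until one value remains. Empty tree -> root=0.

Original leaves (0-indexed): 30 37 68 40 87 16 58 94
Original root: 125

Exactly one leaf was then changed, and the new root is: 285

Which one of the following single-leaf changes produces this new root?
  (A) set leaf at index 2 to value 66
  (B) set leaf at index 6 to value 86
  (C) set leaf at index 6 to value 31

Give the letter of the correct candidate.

Original leaves: [30, 37, 68, 40, 87, 16, 58, 94]
Target new root: 285
Try each candidate change and compute the resulting root:
Candidate A: set leaf[2] = 66 -> leaves = [30, 37, 66, 40, 87, 16, 58, 94]
  L0: [30, 37, 66, 40, 87, 16, 58, 94]
  L1: h(30,37)=(30*31+37)%997=967 h(66,40)=(66*31+40)%997=92 h(87,16)=(87*31+16)%997=719 h(58,94)=(58*31+94)%997=895 -> [967, 92, 719, 895]
  L2: h(967,92)=(967*31+92)%997=159 h(719,895)=(719*31+895)%997=253 -> [159, 253]
  L3: h(159,253)=(159*31+253)%997=197 -> [197]
  root = 197 != target 285
Candidate B: set leaf[6] = 86 -> leaves = [30, 37, 68, 40, 87, 16, 86, 94]
  L0: [30, 37, 68, 40, 87, 16, 86, 94]
  L1: h(30,37)=(30*31+37)%997=967 h(68,40)=(68*31+40)%997=154 h(87,16)=(87*31+16)%997=719 h(86,94)=(86*31+94)%997=766 -> [967, 154, 719, 766]
  L2: h(967,154)=(967*31+154)%997=221 h(719,766)=(719*31+766)%997=124 -> [221, 124]
  L3: h(221,124)=(221*31+124)%997=993 -> [993]
  root = 993 != target 285
Candidate C: set leaf[6] = 31 -> leaves = [30, 37, 68, 40, 87, 16, 31, 94]
  L0: [30, 37, 68, 40, 87, 16, 31, 94]
  L1: h(30,37)=(30*31+37)%997=967 h(68,40)=(68*31+40)%997=154 h(87,16)=(87*31+16)%997=719 h(31,94)=(31*31+94)%997=58 -> [967, 154, 719, 58]
  L2: h(967,154)=(967*31+154)%997=221 h(719,58)=(719*31+58)%997=413 -> [221, 413]
  L3: h(221,413)=(221*31+413)%997=285 -> [285]
  root = 285 == target 285  ** MATCH **
Candidate C produces the target root.

Answer: C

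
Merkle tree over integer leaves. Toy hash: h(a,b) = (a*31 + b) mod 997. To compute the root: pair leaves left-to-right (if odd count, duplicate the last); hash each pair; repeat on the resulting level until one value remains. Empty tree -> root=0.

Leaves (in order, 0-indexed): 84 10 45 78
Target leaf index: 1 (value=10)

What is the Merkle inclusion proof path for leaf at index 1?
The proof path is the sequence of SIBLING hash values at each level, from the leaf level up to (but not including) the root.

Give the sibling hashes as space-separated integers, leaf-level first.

L0 (leaves): [84, 10, 45, 78], target index=1
L1: h(84,10)=(84*31+10)%997=620 [pair 0] h(45,78)=(45*31+78)%997=476 [pair 1] -> [620, 476]
  Sibling for proof at L0: 84
L2: h(620,476)=(620*31+476)%997=753 [pair 0] -> [753]
  Sibling for proof at L1: 476
Root: 753
Proof path (sibling hashes from leaf to root): [84, 476]

Answer: 84 476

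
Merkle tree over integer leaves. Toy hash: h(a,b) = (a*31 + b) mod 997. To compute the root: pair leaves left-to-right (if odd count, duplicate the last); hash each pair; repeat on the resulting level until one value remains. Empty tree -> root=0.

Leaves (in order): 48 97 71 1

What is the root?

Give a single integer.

L0: [48, 97, 71, 1]
L1: h(48,97)=(48*31+97)%997=588 h(71,1)=(71*31+1)%997=208 -> [588, 208]
L2: h(588,208)=(588*31+208)%997=490 -> [490]

Answer: 490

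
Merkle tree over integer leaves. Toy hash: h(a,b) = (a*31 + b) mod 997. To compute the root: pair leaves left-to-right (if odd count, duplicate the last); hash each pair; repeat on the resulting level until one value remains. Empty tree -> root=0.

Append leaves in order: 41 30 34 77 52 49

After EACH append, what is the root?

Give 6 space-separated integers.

After append 41 (leaves=[41]):
  L0: [41]
  root=41
After append 30 (leaves=[41, 30]):
  L0: [41, 30]
  L1: h(41,30)=(41*31+30)%997=304 -> [304]
  root=304
After append 34 (leaves=[41, 30, 34]):
  L0: [41, 30, 34]
  L1: h(41,30)=(41*31+30)%997=304 h(34,34)=(34*31+34)%997=91 -> [304, 91]
  L2: h(304,91)=(304*31+91)%997=542 -> [542]
  root=542
After append 77 (leaves=[41, 30, 34, 77]):
  L0: [41, 30, 34, 77]
  L1: h(41,30)=(41*31+30)%997=304 h(34,77)=(34*31+77)%997=134 -> [304, 134]
  L2: h(304,134)=(304*31+134)%997=585 -> [585]
  root=585
After append 52 (leaves=[41, 30, 34, 77, 52]):
  L0: [41, 30, 34, 77, 52]
  L1: h(41,30)=(41*31+30)%997=304 h(34,77)=(34*31+77)%997=134 h(52,52)=(52*31+52)%997=667 -> [304, 134, 667]
  L2: h(304,134)=(304*31+134)%997=585 h(667,667)=(667*31+667)%997=407 -> [585, 407]
  L3: h(585,407)=(585*31+407)%997=596 -> [596]
  root=596
After append 49 (leaves=[41, 30, 34, 77, 52, 49]):
  L0: [41, 30, 34, 77, 52, 49]
  L1: h(41,30)=(41*31+30)%997=304 h(34,77)=(34*31+77)%997=134 h(52,49)=(52*31+49)%997=664 -> [304, 134, 664]
  L2: h(304,134)=(304*31+134)%997=585 h(664,664)=(664*31+664)%997=311 -> [585, 311]
  L3: h(585,311)=(585*31+311)%997=500 -> [500]
  root=500

Answer: 41 304 542 585 596 500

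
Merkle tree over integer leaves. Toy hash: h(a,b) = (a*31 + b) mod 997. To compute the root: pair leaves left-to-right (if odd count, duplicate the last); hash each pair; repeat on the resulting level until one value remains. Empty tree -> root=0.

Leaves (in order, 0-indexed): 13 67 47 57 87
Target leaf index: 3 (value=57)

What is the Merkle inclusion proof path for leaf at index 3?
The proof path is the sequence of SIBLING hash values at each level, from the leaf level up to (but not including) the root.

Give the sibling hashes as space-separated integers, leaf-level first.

Answer: 47 470 355

Derivation:
L0 (leaves): [13, 67, 47, 57, 87], target index=3
L1: h(13,67)=(13*31+67)%997=470 [pair 0] h(47,57)=(47*31+57)%997=517 [pair 1] h(87,87)=(87*31+87)%997=790 [pair 2] -> [470, 517, 790]
  Sibling for proof at L0: 47
L2: h(470,517)=(470*31+517)%997=132 [pair 0] h(790,790)=(790*31+790)%997=355 [pair 1] -> [132, 355]
  Sibling for proof at L1: 470
L3: h(132,355)=(132*31+355)%997=459 [pair 0] -> [459]
  Sibling for proof at L2: 355
Root: 459
Proof path (sibling hashes from leaf to root): [47, 470, 355]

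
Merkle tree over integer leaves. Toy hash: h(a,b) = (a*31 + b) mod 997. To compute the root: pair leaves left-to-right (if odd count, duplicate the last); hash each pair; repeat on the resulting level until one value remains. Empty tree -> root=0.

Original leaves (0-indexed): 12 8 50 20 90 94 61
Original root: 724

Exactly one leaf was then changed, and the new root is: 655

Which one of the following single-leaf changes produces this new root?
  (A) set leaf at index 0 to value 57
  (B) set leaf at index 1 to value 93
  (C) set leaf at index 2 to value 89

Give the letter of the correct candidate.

Original leaves: [12, 8, 50, 20, 90, 94, 61]
Target new root: 655
Try each candidate change and compute the resulting root:
Candidate A: set leaf[0] = 57 -> leaves = [57, 8, 50, 20, 90, 94, 61]
  L0: [57, 8, 50, 20, 90, 94, 61]
  L1: h(57,8)=(57*31+8)%997=778 h(50,20)=(50*31+20)%997=573 h(90,94)=(90*31+94)%997=890 h(61,61)=(61*31+61)%997=955 -> [778, 573, 890, 955]
  L2: h(778,573)=(778*31+573)%997=763 h(890,955)=(890*31+955)%997=629 -> [763, 629]
  L3: h(763,629)=(763*31+629)%997=354 -> [354]
  root = 354 != target 655
Candidate B: set leaf[1] = 93 -> leaves = [12, 93, 50, 20, 90, 94, 61]
  L0: [12, 93, 50, 20, 90, 94, 61]
  L1: h(12,93)=(12*31+93)%997=465 h(50,20)=(50*31+20)%997=573 h(90,94)=(90*31+94)%997=890 h(61,61)=(61*31+61)%997=955 -> [465, 573, 890, 955]
  L2: h(465,573)=(465*31+573)%997=33 h(890,955)=(890*31+955)%997=629 -> [33, 629]
  L3: h(33,629)=(33*31+629)%997=655 -> [655]
  root = 655 == target 655  ** MATCH **
Candidate C: set leaf[2] = 89 -> leaves = [12, 8, 89, 20, 90, 94, 61]
  L0: [12, 8, 89, 20, 90, 94, 61]
  L1: h(12,8)=(12*31+8)%997=380 h(89,20)=(89*31+20)%997=785 h(90,94)=(90*31+94)%997=890 h(61,61)=(61*31+61)%997=955 -> [380, 785, 890, 955]
  L2: h(380,785)=(380*31+785)%997=601 h(890,955)=(890*31+955)%997=629 -> [601, 629]
  L3: h(601,629)=(601*31+629)%997=317 -> [317]
  root = 317 != target 655
Candidate B produces the target root.

Answer: B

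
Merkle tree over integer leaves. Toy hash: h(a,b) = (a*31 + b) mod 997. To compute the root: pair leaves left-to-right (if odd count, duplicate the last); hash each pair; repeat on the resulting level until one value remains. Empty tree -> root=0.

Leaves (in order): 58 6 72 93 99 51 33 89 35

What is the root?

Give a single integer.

L0: [58, 6, 72, 93, 99, 51, 33, 89, 35]
L1: h(58,6)=(58*31+6)%997=807 h(72,93)=(72*31+93)%997=331 h(99,51)=(99*31+51)%997=129 h(33,89)=(33*31+89)%997=115 h(35,35)=(35*31+35)%997=123 -> [807, 331, 129, 115, 123]
L2: h(807,331)=(807*31+331)%997=423 h(129,115)=(129*31+115)%997=126 h(123,123)=(123*31+123)%997=945 -> [423, 126, 945]
L3: h(423,126)=(423*31+126)%997=278 h(945,945)=(945*31+945)%997=330 -> [278, 330]
L4: h(278,330)=(278*31+330)%997=972 -> [972]

Answer: 972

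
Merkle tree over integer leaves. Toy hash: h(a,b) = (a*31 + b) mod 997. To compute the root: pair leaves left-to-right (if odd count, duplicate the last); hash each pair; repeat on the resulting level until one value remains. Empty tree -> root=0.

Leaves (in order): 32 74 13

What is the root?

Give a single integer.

Answer: 561

Derivation:
L0: [32, 74, 13]
L1: h(32,74)=(32*31+74)%997=69 h(13,13)=(13*31+13)%997=416 -> [69, 416]
L2: h(69,416)=(69*31+416)%997=561 -> [561]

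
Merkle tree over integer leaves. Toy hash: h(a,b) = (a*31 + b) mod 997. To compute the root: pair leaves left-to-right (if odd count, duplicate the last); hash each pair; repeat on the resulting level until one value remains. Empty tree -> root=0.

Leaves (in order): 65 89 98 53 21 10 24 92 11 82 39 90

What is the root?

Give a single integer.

L0: [65, 89, 98, 53, 21, 10, 24, 92, 11, 82, 39, 90]
L1: h(65,89)=(65*31+89)%997=110 h(98,53)=(98*31+53)%997=100 h(21,10)=(21*31+10)%997=661 h(24,92)=(24*31+92)%997=836 h(11,82)=(11*31+82)%997=423 h(39,90)=(39*31+90)%997=302 -> [110, 100, 661, 836, 423, 302]
L2: h(110,100)=(110*31+100)%997=519 h(661,836)=(661*31+836)%997=390 h(423,302)=(423*31+302)%997=454 -> [519, 390, 454]
L3: h(519,390)=(519*31+390)%997=527 h(454,454)=(454*31+454)%997=570 -> [527, 570]
L4: h(527,570)=(527*31+570)%997=955 -> [955]

Answer: 955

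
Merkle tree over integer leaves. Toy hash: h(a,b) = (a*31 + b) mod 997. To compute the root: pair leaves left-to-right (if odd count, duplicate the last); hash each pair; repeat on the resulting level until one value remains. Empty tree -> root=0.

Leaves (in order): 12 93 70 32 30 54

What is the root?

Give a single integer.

Answer: 259

Derivation:
L0: [12, 93, 70, 32, 30, 54]
L1: h(12,93)=(12*31+93)%997=465 h(70,32)=(70*31+32)%997=208 h(30,54)=(30*31+54)%997=984 -> [465, 208, 984]
L2: h(465,208)=(465*31+208)%997=665 h(984,984)=(984*31+984)%997=581 -> [665, 581]
L3: h(665,581)=(665*31+581)%997=259 -> [259]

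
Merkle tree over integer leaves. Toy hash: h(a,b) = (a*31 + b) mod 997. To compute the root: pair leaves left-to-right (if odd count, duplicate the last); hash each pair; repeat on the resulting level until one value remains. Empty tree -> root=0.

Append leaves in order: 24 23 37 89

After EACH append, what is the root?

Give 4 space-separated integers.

After append 24 (leaves=[24]):
  L0: [24]
  root=24
After append 23 (leaves=[24, 23]):
  L0: [24, 23]
  L1: h(24,23)=(24*31+23)%997=767 -> [767]
  root=767
After append 37 (leaves=[24, 23, 37]):
  L0: [24, 23, 37]
  L1: h(24,23)=(24*31+23)%997=767 h(37,37)=(37*31+37)%997=187 -> [767, 187]
  L2: h(767,187)=(767*31+187)%997=36 -> [36]
  root=36
After append 89 (leaves=[24, 23, 37, 89]):
  L0: [24, 23, 37, 89]
  L1: h(24,23)=(24*31+23)%997=767 h(37,89)=(37*31+89)%997=239 -> [767, 239]
  L2: h(767,239)=(767*31+239)%997=88 -> [88]
  root=88

Answer: 24 767 36 88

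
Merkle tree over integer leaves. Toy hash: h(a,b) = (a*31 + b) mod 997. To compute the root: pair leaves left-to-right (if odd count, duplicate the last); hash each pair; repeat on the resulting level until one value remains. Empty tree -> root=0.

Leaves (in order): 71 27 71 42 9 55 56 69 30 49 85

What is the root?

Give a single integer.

L0: [71, 27, 71, 42, 9, 55, 56, 69, 30, 49, 85]
L1: h(71,27)=(71*31+27)%997=234 h(71,42)=(71*31+42)%997=249 h(9,55)=(9*31+55)%997=334 h(56,69)=(56*31+69)%997=808 h(30,49)=(30*31+49)%997=979 h(85,85)=(85*31+85)%997=726 -> [234, 249, 334, 808, 979, 726]
L2: h(234,249)=(234*31+249)%997=524 h(334,808)=(334*31+808)%997=195 h(979,726)=(979*31+726)%997=168 -> [524, 195, 168]
L3: h(524,195)=(524*31+195)%997=487 h(168,168)=(168*31+168)%997=391 -> [487, 391]
L4: h(487,391)=(487*31+391)%997=533 -> [533]

Answer: 533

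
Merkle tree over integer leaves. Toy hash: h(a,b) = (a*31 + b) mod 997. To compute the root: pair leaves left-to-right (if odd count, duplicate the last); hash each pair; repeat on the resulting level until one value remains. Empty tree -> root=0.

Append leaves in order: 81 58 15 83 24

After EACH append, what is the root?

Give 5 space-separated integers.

After append 81 (leaves=[81]):
  L0: [81]
  root=81
After append 58 (leaves=[81, 58]):
  L0: [81, 58]
  L1: h(81,58)=(81*31+58)%997=575 -> [575]
  root=575
After append 15 (leaves=[81, 58, 15]):
  L0: [81, 58, 15]
  L1: h(81,58)=(81*31+58)%997=575 h(15,15)=(15*31+15)%997=480 -> [575, 480]
  L2: h(575,480)=(575*31+480)%997=359 -> [359]
  root=359
After append 83 (leaves=[81, 58, 15, 83]):
  L0: [81, 58, 15, 83]
  L1: h(81,58)=(81*31+58)%997=575 h(15,83)=(15*31+83)%997=548 -> [575, 548]
  L2: h(575,548)=(575*31+548)%997=427 -> [427]
  root=427
After append 24 (leaves=[81, 58, 15, 83, 24]):
  L0: [81, 58, 15, 83, 24]
  L1: h(81,58)=(81*31+58)%997=575 h(15,83)=(15*31+83)%997=548 h(24,24)=(24*31+24)%997=768 -> [575, 548, 768]
  L2: h(575,548)=(575*31+548)%997=427 h(768,768)=(768*31+768)%997=648 -> [427, 648]
  L3: h(427,648)=(427*31+648)%997=924 -> [924]
  root=924

Answer: 81 575 359 427 924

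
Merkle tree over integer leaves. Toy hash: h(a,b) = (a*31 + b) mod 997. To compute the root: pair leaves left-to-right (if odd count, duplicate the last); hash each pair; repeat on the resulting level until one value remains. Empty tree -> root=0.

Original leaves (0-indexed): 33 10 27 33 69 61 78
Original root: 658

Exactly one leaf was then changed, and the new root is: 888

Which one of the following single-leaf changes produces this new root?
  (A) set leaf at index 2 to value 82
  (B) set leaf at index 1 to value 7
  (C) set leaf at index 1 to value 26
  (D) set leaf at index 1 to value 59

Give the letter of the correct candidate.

Answer: D

Derivation:
Original leaves: [33, 10, 27, 33, 69, 61, 78]
Target new root: 888
Try each candidate change and compute the resulting root:
Candidate A: set leaf[2] = 82 -> leaves = [33, 10, 82, 33, 69, 61, 78]
  L0: [33, 10, 82, 33, 69, 61, 78]
  L1: h(33,10)=(33*31+10)%997=36 h(82,33)=(82*31+33)%997=581 h(69,61)=(69*31+61)%997=206 h(78,78)=(78*31+78)%997=502 -> [36, 581, 206, 502]
  L2: h(36,581)=(36*31+581)%997=700 h(206,502)=(206*31+502)%997=906 -> [700, 906]
  L3: h(700,906)=(700*31+906)%997=672 -> [672]
  root = 672 != target 888
Candidate B: set leaf[1] = 7 -> leaves = [33, 7, 27, 33, 69, 61, 78]
  L0: [33, 7, 27, 33, 69, 61, 78]
  L1: h(33,7)=(33*31+7)%997=33 h(27,33)=(27*31+33)%997=870 h(69,61)=(69*31+61)%997=206 h(78,78)=(78*31+78)%997=502 -> [33, 870, 206, 502]
  L2: h(33,870)=(33*31+870)%997=896 h(206,502)=(206*31+502)%997=906 -> [896, 906]
  L3: h(896,906)=(896*31+906)%997=766 -> [766]
  root = 766 != target 888
Candidate C: set leaf[1] = 26 -> leaves = [33, 26, 27, 33, 69, 61, 78]
  L0: [33, 26, 27, 33, 69, 61, 78]
  L1: h(33,26)=(33*31+26)%997=52 h(27,33)=(27*31+33)%997=870 h(69,61)=(69*31+61)%997=206 h(78,78)=(78*31+78)%997=502 -> [52, 870, 206, 502]
  L2: h(52,870)=(52*31+870)%997=488 h(206,502)=(206*31+502)%997=906 -> [488, 906]
  L3: h(488,906)=(488*31+906)%997=82 -> [82]
  root = 82 != target 888
Candidate D: set leaf[1] = 59 -> leaves = [33, 59, 27, 33, 69, 61, 78]
  L0: [33, 59, 27, 33, 69, 61, 78]
  L1: h(33,59)=(33*31+59)%997=85 h(27,33)=(27*31+33)%997=870 h(69,61)=(69*31+61)%997=206 h(78,78)=(78*31+78)%997=502 -> [85, 870, 206, 502]
  L2: h(85,870)=(85*31+870)%997=514 h(206,502)=(206*31+502)%997=906 -> [514, 906]
  L3: h(514,906)=(514*31+906)%997=888 -> [888]
  root = 888 == target 888  ** MATCH **
Candidate D produces the target root.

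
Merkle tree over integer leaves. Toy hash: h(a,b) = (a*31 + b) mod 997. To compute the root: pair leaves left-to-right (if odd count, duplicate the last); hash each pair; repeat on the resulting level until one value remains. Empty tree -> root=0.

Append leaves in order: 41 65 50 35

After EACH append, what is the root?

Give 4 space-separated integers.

After append 41 (leaves=[41]):
  L0: [41]
  root=41
After append 65 (leaves=[41, 65]):
  L0: [41, 65]
  L1: h(41,65)=(41*31+65)%997=339 -> [339]
  root=339
After append 50 (leaves=[41, 65, 50]):
  L0: [41, 65, 50]
  L1: h(41,65)=(41*31+65)%997=339 h(50,50)=(50*31+50)%997=603 -> [339, 603]
  L2: h(339,603)=(339*31+603)%997=145 -> [145]
  root=145
After append 35 (leaves=[41, 65, 50, 35]):
  L0: [41, 65, 50, 35]
  L1: h(41,65)=(41*31+65)%997=339 h(50,35)=(50*31+35)%997=588 -> [339, 588]
  L2: h(339,588)=(339*31+588)%997=130 -> [130]
  root=130

Answer: 41 339 145 130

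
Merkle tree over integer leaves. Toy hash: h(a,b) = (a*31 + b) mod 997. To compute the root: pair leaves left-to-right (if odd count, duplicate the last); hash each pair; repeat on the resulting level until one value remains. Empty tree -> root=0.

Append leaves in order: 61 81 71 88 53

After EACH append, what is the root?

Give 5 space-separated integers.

Answer: 61 975 593 610 401

Derivation:
After append 61 (leaves=[61]):
  L0: [61]
  root=61
After append 81 (leaves=[61, 81]):
  L0: [61, 81]
  L1: h(61,81)=(61*31+81)%997=975 -> [975]
  root=975
After append 71 (leaves=[61, 81, 71]):
  L0: [61, 81, 71]
  L1: h(61,81)=(61*31+81)%997=975 h(71,71)=(71*31+71)%997=278 -> [975, 278]
  L2: h(975,278)=(975*31+278)%997=593 -> [593]
  root=593
After append 88 (leaves=[61, 81, 71, 88]):
  L0: [61, 81, 71, 88]
  L1: h(61,81)=(61*31+81)%997=975 h(71,88)=(71*31+88)%997=295 -> [975, 295]
  L2: h(975,295)=(975*31+295)%997=610 -> [610]
  root=610
After append 53 (leaves=[61, 81, 71, 88, 53]):
  L0: [61, 81, 71, 88, 53]
  L1: h(61,81)=(61*31+81)%997=975 h(71,88)=(71*31+88)%997=295 h(53,53)=(53*31+53)%997=699 -> [975, 295, 699]
  L2: h(975,295)=(975*31+295)%997=610 h(699,699)=(699*31+699)%997=434 -> [610, 434]
  L3: h(610,434)=(610*31+434)%997=401 -> [401]
  root=401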